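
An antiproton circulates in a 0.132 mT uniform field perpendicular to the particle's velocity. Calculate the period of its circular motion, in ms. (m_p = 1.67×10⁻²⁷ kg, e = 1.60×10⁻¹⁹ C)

The cyclotron period is independent of speed: T = 2πm/(qB).
T = 2π(1.67×10^-27) / [(1×1.60×10^-19)(1.32×10^-4)] = 4.97×10^-4 s.

T ≈ 0.497 ms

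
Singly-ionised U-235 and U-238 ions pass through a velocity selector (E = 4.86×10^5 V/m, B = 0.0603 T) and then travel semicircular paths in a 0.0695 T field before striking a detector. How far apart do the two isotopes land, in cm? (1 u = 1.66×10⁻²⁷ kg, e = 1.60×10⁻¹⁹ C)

Both emerge at v = E/B₁ = 8.06×10^6 m/s.
r = mv/(qB₂), so r₁ = 282.74 m and r₂ = 286.35 m, giving Δr = 3.61 m.
After a semicircle each ion lands a diameter 2r from the entry slit, so the separation is 2Δr = 7.22 m.

Δd ≈ 722 cm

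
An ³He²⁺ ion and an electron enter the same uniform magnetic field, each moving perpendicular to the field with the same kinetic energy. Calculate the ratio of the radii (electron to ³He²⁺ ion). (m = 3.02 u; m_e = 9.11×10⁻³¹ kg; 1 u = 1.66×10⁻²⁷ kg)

ratio ≈ 0.0270

r = √(2mK)/(qB) ⇒ at equal K, r ∝ √m/q.
r_{electron}/r_{³He²⁺ ion} = 0.0270.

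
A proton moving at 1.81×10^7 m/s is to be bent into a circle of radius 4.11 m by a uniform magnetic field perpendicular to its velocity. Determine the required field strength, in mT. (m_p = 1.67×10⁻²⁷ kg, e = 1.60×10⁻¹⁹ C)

qvB = mv²/r gives B = mv/(qr).
B = (1.67×10^-27)(1.81×10^7) / [(1×1.60×10^-19)(4.11)] = 0.0460 T.

B ≈ 46.0 mT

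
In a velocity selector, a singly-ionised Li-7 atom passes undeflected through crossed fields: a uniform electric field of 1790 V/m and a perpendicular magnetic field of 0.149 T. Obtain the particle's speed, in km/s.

For zero net force, qE = qvB, so v = E/B.
v = (1790) / (0.149) = 1.20×10^4 m/s.

v ≈ 12.0 km/s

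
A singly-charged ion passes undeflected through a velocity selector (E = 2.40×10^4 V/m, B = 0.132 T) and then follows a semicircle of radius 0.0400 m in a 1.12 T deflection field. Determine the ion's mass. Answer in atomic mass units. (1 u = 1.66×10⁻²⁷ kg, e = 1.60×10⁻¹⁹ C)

v = E/B₁ = 1.82×10^5 m/s.
From r = mv/(qB₂), m = qB₂r/v = (1×1.60×10^-19)(1.12)(0.0400) / (1.82×10^5) = 3.94×10^-26 kg.
In atomic mass units: m = 3.94×10^-26 / 1.66×10^-27 = 23.7 u.

m ≈ 23.7 u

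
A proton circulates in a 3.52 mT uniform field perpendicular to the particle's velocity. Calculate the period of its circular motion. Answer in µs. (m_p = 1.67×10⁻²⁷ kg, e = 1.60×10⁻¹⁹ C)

The cyclotron period is independent of speed: T = 2πm/(qB).
T = 2π(1.67×10^-27) / [(1×1.60×10^-19)(3.52×10^-3)] = 1.86×10^-5 s.

T ≈ 18.6 µs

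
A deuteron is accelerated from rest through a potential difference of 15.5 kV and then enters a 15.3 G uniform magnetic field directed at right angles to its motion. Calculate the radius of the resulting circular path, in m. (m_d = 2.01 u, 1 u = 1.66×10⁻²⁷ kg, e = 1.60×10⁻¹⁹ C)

The kinetic energy gained is K = qV = (1×1.60×10^-19)(1.55×10^4) = 2.48×10^-15 J.
v = √(2K/m) = 1.22×10^6 m/s.
r = mv/(qB) = (3.34×10^-27)(1.22×10^6) / [(1×1.60×10^-19)(1.53×10^-3)] = 16.6 m.

r ≈ 16.6 m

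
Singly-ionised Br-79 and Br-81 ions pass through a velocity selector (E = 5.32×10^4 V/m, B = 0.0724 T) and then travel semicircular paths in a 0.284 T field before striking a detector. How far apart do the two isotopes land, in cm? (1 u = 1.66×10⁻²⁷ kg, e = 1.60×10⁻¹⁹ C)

Δd ≈ 10.7 cm

Both emerge at v = E/B₁ = 7.35×10^5 m/s.
r = mv/(qB₂), so r₁ = 2.1207 m and r₂ = 2.1743 m, giving Δr = 0.0537 m.
After a semicircle each ion lands a diameter 2r from the entry slit, so the separation is 2Δr = 0.107 m.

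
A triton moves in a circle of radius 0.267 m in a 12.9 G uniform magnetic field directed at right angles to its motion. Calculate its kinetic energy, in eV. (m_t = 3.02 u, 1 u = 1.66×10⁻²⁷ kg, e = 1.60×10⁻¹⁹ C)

K ≈ 1.89 eV

v = qBr/m = (1×1.60×10^-19)(1.29×10^-3)(0.267) / (5.01×10^-27) = 1.10×10^4 m/s.
K = ½mv² = 0.5·(5.01×10^-27)·(1.10×10^4)² = 3.03×10^-19 J = 1.89 eV.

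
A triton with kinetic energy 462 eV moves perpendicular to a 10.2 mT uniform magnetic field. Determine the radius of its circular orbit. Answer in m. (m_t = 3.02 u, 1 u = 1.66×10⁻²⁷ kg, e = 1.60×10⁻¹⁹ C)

r ≈ 0.528 m

Convert the energy: K = 462 eV = 7.39×10^-17 J.
v = √(2K/m) = √(2·7.39×10^-17/5.01×10^-27) = 1.72×10^5 m/s.
r = mv/(qB) = (5.01×10^-27)(1.72×10^5) / [(1×1.60×10^-19)(0.0102)] = 0.528 m.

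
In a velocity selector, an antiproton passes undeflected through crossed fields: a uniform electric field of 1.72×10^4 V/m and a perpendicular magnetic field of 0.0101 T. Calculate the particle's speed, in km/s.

For zero net force, qE = qvB, so v = E/B.
v = (1.72×10^4) / (0.0101) = 1.70×10^6 m/s.

v ≈ 1700 km/s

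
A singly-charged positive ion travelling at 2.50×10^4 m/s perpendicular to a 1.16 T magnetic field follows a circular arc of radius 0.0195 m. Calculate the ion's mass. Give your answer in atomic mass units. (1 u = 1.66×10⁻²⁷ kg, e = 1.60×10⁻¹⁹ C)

qvB = mv²/r ⇒ m = qBr/v.
m = (1×1.60×10^-19)(1.16)(0.0195) / (2.50×10^4) = 1.45×10^-25 kg = 87.2 u.

m ≈ 87.2 u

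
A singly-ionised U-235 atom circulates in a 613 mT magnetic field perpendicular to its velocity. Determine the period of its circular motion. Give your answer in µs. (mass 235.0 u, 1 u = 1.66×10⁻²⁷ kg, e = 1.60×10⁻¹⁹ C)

T ≈ 25.0 µs

The cyclotron period is independent of speed: T = 2πm/(qB).
T = 2π(3.90×10^-25) / [(1×1.60×10^-19)(0.613)] = 2.50×10^-5 s.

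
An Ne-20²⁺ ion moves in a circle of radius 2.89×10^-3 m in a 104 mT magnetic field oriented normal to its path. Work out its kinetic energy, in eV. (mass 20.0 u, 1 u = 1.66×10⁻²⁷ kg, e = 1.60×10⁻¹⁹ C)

v = qBr/m = (2×1.60×10^-19)(0.104)(2.89×10^-3) / (3.32×10^-26) = 2900 m/s.
K = ½mv² = 0.5·(3.32×10^-26)·(2900)² = 1.39×10^-19 J = 0.871 eV.

K ≈ 0.871 eV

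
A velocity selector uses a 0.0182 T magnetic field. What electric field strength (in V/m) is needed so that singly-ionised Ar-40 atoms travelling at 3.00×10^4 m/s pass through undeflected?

qE = qvB ⇒ E = vB = (3.00×10^4)(0.0182) = 546 V/m.

E ≈ 546 V/m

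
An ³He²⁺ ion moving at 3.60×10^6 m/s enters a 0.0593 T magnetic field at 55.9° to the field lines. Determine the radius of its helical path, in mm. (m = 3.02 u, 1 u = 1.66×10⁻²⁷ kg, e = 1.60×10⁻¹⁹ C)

r ≈ 788 mm

Only the perpendicular component v⊥ = v sin55.9° = 2.98×10^6 m/s is bent by the field.
r = m v⊥ /(qB) = (5.01×10^-27)(2.98×10^6) / [(2×1.60×10^-19)(0.0593)] = 0.788 m.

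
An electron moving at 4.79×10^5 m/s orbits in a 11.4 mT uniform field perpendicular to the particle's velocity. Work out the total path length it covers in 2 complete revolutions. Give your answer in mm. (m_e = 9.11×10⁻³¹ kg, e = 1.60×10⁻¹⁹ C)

r = mv/(qB) = 2.39×10^-4 m, so one revolution covers 2πr = 1.50×10^-3 m.
In 2 revolutions: L = 2·2πr = 3.01×10^-3 m.

L ≈ 3.01 mm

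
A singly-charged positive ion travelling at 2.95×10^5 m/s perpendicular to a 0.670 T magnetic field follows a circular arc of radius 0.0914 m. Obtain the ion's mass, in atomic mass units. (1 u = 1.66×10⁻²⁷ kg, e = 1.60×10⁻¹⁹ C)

qvB = mv²/r ⇒ m = qBr/v.
m = (1×1.60×10^-19)(0.670)(0.0914) / (2.95×10^5) = 3.32×10^-26 kg = 20.0 u.

m ≈ 20.0 u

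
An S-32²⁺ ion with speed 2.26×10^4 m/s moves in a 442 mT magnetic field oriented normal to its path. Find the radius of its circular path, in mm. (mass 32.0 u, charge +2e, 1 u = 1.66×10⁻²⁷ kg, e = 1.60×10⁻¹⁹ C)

The magnetic force provides the centripetal force: qvB = mv²/r, so r = mv/(qB).
r = (5.31×10^-26 kg)(2.26×10^4 m/s) / [(2×1.60×10^-19 C)(0.442 T)] = 8.49×10^-3 m.

r ≈ 8.49 mm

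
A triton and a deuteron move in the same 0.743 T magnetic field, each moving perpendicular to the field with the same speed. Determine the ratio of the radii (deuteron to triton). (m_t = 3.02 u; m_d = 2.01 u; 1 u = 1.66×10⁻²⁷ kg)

ratio ≈ 0.666

r = mv/(qB) ⇒ at equal v, r ∝ m/q.
r_{deuteron}/r_{triton} = 0.666.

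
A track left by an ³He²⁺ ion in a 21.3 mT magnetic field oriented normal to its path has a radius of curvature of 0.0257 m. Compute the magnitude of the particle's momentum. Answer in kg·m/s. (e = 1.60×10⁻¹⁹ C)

Since qvB = mv²/r, the momentum p = mv = qBr.
p = (2×1.60×10^-19)(0.0213)(0.0257) = 1.75×10^-22 kg·m/s.

p ≈ 1.75×10^-22 kg·m/s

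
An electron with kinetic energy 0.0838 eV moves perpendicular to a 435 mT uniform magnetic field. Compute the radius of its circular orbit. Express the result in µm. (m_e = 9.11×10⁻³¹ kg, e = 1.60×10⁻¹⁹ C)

r ≈ 2.25 µm

Convert the energy: K = 0.0838 eV = 1.34×10^-20 J.
v = √(2K/m) = √(2·1.34×10^-20/9.11×10^-31) = 1.72×10^5 m/s.
r = mv/(qB) = (9.11×10^-31)(1.72×10^5) / [(1×1.60×10^-19)(0.435)] = 2.25×10^-6 m.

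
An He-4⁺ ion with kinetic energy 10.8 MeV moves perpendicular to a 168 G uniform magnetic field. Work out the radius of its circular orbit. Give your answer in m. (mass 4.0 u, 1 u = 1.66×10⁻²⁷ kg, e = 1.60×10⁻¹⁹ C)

Convert the energy: K = 10.8 MeV = 1.73×10^-12 J.
v = √(2K/m) = √(2·1.73×10^-12/6.64×10^-27) = 2.28×10^7 m/s.
r = mv/(qB) = (6.64×10^-27)(2.28×10^7) / [(1×1.60×10^-19)(0.0168)] = 56.4 m.

r ≈ 56.4 m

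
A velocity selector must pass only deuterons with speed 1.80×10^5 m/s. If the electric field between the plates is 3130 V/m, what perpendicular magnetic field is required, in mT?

qE = qvB ⇒ B = E/v = (3130) / (1.80×10^5) = 0.0174 T.

B ≈ 17.4 mT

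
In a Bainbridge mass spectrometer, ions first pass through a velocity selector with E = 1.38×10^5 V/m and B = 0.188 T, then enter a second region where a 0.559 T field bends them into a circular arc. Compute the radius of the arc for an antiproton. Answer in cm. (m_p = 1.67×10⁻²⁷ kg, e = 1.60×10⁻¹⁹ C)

r ≈ 1.37 cm

The selector passes v = E/B = 1.38×10^5/0.188 = 7.34×10^5 m/s.
In the deflection region, r = mv/(qB₂) = (1.67×10^-27)(7.34×10^5) / [(1×1.60×10^-19)(0.559)] = 0.0137 m.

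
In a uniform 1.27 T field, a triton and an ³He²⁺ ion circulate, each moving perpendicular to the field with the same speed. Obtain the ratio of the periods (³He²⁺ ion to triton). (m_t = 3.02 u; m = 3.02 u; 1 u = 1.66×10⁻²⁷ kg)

T = 2πm/(qB) is independent of speed, so T₂/T₁ = (m₂/q₂)/(m₁/q₁).
T_{³He²⁺ ion}/T_{triton} = (5.01×10^-27/2e) / (5.01×10^-27/1e) = 0.500.

ratio ≈ 0.500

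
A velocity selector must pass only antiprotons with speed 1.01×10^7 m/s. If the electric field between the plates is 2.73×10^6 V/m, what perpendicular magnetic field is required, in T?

B ≈ 0.270 T

qE = qvB ⇒ B = E/v = (2.73×10^6) / (1.01×10^7) = 0.270 T.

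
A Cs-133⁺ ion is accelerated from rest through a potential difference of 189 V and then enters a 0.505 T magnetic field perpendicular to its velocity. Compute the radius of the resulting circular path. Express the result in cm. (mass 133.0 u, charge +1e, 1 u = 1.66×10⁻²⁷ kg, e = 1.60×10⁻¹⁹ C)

The kinetic energy gained is K = qV = (1×1.60×10^-19)(189) = 3.02×10^-17 J.
v = √(2K/m) = 1.66×10^4 m/s.
r = mv/(qB) = (2.21×10^-25)(1.66×10^4) / [(1×1.60×10^-19)(0.505)] = 0.0452 m.

r ≈ 4.52 cm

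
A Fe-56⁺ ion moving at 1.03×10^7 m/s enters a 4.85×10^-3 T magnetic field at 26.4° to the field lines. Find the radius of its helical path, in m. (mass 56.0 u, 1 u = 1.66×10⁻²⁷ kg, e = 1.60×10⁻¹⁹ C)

Only the perpendicular component v⊥ = v sin26.4° = 4.58×10^6 m/s is bent by the field.
r = m v⊥ /(qB) = (9.30×10^-26)(4.58×10^6) / [(1×1.60×10^-19)(4.85×10^-3)] = 549 m.

r ≈ 549 m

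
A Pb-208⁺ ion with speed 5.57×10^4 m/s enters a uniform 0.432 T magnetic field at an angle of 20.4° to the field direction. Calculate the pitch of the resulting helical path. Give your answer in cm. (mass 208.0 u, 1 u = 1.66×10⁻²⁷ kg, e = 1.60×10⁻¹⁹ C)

The velocity component along B is v∥ = v cos20.4° = 5.22×10^4 m/s.
The cyclotron period T = 2πm/(qB) = 3.14×10^-5 s is set by m, q, B alone.
Pitch = v∥·T = (5.22×10^4)(3.14×10^-5) = 1.64 m.

pitch ≈ 164 cm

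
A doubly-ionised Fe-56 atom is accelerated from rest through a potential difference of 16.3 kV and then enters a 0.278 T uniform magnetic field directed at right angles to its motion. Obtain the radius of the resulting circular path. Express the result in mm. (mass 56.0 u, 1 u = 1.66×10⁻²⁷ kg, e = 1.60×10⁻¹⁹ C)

r ≈ 350 mm

The kinetic energy gained is K = qV = (2×1.60×10^-19)(1.63×10^4) = 5.22×10^-15 J.
v = √(2K/m) = 3.35×10^5 m/s.
r = mv/(qB) = (9.30×10^-26)(3.35×10^5) / [(2×1.60×10^-19)(0.278)] = 0.350 m.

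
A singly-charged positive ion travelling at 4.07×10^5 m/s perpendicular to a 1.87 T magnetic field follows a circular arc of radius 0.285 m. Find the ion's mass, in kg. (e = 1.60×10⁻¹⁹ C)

m ≈ 2.10×10^-25 kg

qvB = mv²/r ⇒ m = qBr/v.
m = (1×1.60×10^-19)(1.87)(0.285) / (4.07×10^5) = 2.10×10^-25 kg.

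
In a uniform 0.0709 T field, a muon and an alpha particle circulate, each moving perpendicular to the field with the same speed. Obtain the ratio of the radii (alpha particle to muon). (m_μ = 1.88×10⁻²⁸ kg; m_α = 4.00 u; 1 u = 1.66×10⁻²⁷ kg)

ratio ≈ 17.7

r = mv/(qB) ⇒ at equal v, r ∝ m/q.
r_{alpha particle}/r_{muon} = 17.7.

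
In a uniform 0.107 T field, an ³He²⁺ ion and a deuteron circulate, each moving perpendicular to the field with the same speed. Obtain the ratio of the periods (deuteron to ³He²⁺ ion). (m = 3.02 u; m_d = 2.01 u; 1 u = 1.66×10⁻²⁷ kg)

T = 2πm/(qB) is independent of speed, so T₂/T₁ = (m₂/q₂)/(m₁/q₁).
T_{deuteron}/T_{³He²⁺ ion} = (3.34×10^-27/1e) / (5.01×10^-27/2e) = 1.33.

ratio ≈ 1.33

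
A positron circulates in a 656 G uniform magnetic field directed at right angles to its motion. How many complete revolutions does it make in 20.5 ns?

T = 2πm/(qB) = 2π(9.11×10^-31) / [(1×1.60×10^-19)(0.0656)] = 5.4535×10^-10 s.
N = t/T = 2.05×10^-8 / 5.4535×10^-10 ≈ 37.59, so 37 complete revolutions.

N = 37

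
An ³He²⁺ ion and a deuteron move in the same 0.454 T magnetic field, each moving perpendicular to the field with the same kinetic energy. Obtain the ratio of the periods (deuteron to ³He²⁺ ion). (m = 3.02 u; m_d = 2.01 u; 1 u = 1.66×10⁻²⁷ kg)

ratio ≈ 1.33

T = 2πm/(qB) is independent of speed, so T₂/T₁ = (m₂/q₂)/(m₁/q₁).
T_{deuteron}/T_{³He²⁺ ion} = (3.34×10^-27/1e) / (5.01×10^-27/2e) = 1.33.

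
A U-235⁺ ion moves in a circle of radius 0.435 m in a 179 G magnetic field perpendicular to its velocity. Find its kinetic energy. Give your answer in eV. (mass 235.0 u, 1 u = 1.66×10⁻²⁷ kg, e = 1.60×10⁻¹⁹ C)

K ≈ 12.4 eV

v = qBr/m = (1×1.60×10^-19)(0.0179)(0.435) / (3.90×10^-25) = 3190 m/s.
K = ½mv² = 0.5·(3.90×10^-25)·(3190)² = 1.99×10^-18 J = 12.4 eV.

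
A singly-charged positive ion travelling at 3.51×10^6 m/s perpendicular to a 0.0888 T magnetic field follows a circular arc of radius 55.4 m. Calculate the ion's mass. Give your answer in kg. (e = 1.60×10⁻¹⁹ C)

qvB = mv²/r ⇒ m = qBr/v.
m = (1×1.60×10^-19)(0.0888)(55.4) / (3.51×10^6) = 2.24×10^-25 kg.

m ≈ 2.24×10^-25 kg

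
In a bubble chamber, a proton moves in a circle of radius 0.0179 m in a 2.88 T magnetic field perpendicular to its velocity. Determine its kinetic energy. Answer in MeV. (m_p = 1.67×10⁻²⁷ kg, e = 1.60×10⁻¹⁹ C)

K ≈ 0.127 MeV

v = qBr/m = (1×1.60×10^-19)(2.88)(0.0179) / (1.67×10^-27) = 4.94×10^6 m/s.
K = ½mv² = 0.5·(1.67×10^-27)·(4.94×10^6)² = 2.04×10^-14 J = 0.127 MeV.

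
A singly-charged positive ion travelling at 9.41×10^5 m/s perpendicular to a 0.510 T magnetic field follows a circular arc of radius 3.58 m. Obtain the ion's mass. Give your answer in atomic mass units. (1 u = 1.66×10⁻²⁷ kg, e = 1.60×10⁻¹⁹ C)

m ≈ 187 u

qvB = mv²/r ⇒ m = qBr/v.
m = (1×1.60×10^-19)(0.510)(3.58) / (9.41×10^5) = 3.10×10^-25 kg = 187 u.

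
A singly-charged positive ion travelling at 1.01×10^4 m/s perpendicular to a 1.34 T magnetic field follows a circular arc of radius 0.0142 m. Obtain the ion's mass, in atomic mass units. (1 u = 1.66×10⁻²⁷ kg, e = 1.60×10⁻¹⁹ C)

m ≈ 182 u

qvB = mv²/r ⇒ m = qBr/v.
m = (1×1.60×10^-19)(1.34)(0.0142) / (1.01×10^4) = 3.01×10^-25 kg = 182 u.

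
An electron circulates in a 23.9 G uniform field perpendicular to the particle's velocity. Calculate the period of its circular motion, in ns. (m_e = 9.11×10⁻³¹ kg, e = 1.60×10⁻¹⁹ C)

The cyclotron period is independent of speed: T = 2πm/(qB).
T = 2π(9.11×10^-31) / [(1×1.60×10^-19)(2.39×10^-3)] = 1.50×10^-8 s.

T ≈ 15.0 ns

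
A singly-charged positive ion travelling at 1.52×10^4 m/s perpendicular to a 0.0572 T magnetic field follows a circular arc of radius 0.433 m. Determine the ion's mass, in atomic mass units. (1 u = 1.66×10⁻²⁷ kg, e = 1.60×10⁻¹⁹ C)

qvB = mv²/r ⇒ m = qBr/v.
m = (1×1.60×10^-19)(0.0572)(0.433) / (1.52×10^4) = 2.61×10^-25 kg = 157 u.

m ≈ 157 u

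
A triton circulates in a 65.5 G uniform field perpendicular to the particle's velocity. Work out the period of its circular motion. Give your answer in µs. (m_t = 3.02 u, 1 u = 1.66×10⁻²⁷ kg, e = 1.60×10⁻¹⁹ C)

T ≈ 30.1 µs

The cyclotron period is independent of speed: T = 2πm/(qB).
T = 2π(5.01×10^-27) / [(1×1.60×10^-19)(6.55×10^-3)] = 3.01×10^-5 s.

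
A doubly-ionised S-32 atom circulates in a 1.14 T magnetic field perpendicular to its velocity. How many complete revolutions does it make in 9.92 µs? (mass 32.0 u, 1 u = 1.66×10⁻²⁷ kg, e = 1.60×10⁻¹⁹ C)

T = 2πm/(qB) = 2π(5.312×10^-26) / [(2×1.60×10^-19)(1.14)] = 9.1492×10^-7 s.
N = t/T = 9.92×10^-6 / 9.1492×10^-7 ≈ 10.84, so 10 complete revolutions.

N = 10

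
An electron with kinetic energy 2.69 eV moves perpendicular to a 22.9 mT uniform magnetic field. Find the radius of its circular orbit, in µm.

Convert the energy: K = 2.69 eV = 4.30×10^-19 J.
v = √(2K/m) = √(2·4.30×10^-19/9.11×10^-31) = 9.72×10^5 m/s.
r = mv/(qB) = (9.11×10^-31)(9.72×10^5) / [(1×1.60×10^-19)(0.0229)] = 2.42×10^-4 m.

r ≈ 242 µm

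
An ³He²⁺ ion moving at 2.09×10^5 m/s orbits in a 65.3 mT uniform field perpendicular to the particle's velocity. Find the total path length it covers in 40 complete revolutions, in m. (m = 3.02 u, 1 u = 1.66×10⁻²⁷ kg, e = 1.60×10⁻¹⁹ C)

L ≈ 12.6 m

r = mv/(qB) = 0.0501 m, so one revolution covers 2πr = 0.315 m.
In 40 revolutions: L = 40·2πr = 12.6 m.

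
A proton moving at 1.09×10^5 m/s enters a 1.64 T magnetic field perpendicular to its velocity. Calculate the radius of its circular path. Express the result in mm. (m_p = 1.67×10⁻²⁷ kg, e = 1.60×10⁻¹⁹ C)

r ≈ 0.694 mm

The magnetic force provides the centripetal force: qvB = mv²/r, so r = mv/(qB).
r = (1.67×10^-27 kg)(1.09×10^5 m/s) / [(1×1.60×10^-19 C)(1.64 T)] = 6.94×10^-4 m.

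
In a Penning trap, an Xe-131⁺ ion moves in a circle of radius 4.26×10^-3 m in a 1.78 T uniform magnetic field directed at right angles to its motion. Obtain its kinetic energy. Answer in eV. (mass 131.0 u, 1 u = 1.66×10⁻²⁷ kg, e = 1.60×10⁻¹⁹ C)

K ≈ 21.2 eV

v = qBr/m = (1×1.60×10^-19)(1.78)(4.26×10^-3) / (2.17×10^-25) = 5580 m/s.
K = ½mv² = 0.5·(2.17×10^-25)·(5580)² = 3.38×10^-18 J = 21.2 eV.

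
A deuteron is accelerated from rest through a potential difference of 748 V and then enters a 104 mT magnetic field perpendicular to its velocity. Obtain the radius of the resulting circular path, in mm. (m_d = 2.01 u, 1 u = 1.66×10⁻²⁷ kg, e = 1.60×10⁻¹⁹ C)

The kinetic energy gained is K = qV = (1×1.60×10^-19)(748) = 1.20×10^-16 J.
v = √(2K/m) = 2.68×10^5 m/s.
r = mv/(qB) = (3.34×10^-27)(2.68×10^5) / [(1×1.60×10^-19)(0.104)] = 0.0537 m.

r ≈ 53.7 mm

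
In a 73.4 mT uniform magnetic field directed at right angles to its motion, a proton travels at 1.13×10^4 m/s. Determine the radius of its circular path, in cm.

The magnetic force provides the centripetal force: qvB = mv²/r, so r = mv/(qB).
r = (1.67×10^-27 kg)(1.13×10^4 m/s) / [(1×1.60×10^-19 C)(0.0734 T)] = 1.61×10^-3 m.

r ≈ 0.161 cm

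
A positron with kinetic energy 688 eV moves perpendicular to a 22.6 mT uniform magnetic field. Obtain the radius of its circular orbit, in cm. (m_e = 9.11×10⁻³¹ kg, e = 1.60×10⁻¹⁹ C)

r ≈ 0.392 cm

Convert the energy: K = 688 eV = 1.10×10^-16 J.
v = √(2K/m) = √(2·1.10×10^-16/9.11×10^-31) = 1.55×10^7 m/s.
r = mv/(qB) = (9.11×10^-31)(1.55×10^7) / [(1×1.60×10^-19)(0.0226)] = 3.92×10^-3 m.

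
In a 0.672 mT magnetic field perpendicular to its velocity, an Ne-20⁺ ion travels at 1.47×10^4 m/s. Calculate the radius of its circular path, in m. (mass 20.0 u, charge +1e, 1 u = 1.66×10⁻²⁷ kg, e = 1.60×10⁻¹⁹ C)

r ≈ 4.54 m

The magnetic force provides the centripetal force: qvB = mv²/r, so r = mv/(qB).
r = (3.32×10^-26 kg)(1.47×10^4 m/s) / [(1×1.60×10^-19 C)(6.72×10^-4 T)] = 4.54 m.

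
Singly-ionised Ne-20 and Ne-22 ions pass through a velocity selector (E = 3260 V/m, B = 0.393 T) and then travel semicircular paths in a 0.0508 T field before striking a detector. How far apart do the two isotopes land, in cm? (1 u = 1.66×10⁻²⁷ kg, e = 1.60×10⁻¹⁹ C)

Δd ≈ 0.678 cm

Both emerge at v = E/B₁ = 8300 m/s.
r = mv/(qB₂), so r₁ = 0.03388 m and r₂ = 0.03727 m, giving Δr = 3.39×10^-3 m.
After a semicircle each ion lands a diameter 2r from the entry slit, so the separation is 2Δr = 6.78×10^-3 m.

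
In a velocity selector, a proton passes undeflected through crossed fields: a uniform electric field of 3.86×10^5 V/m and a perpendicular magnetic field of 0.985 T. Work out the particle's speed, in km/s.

For zero net force, qE = qvB, so v = E/B.
v = (3.86×10^5) / (0.985) = 3.92×10^5 m/s.

v ≈ 392 km/s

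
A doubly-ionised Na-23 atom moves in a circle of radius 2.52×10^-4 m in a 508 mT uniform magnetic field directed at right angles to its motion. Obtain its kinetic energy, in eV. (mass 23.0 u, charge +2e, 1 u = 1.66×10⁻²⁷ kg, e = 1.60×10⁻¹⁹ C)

v = qBr/m = (2×1.60×10^-19)(0.508)(2.52×10^-4) / (3.82×10^-26) = 1070 m/s.
K = ½mv² = 0.5·(3.82×10^-26)·(1070)² = 2.20×10^-20 J = 0.137 eV.

K ≈ 0.137 eV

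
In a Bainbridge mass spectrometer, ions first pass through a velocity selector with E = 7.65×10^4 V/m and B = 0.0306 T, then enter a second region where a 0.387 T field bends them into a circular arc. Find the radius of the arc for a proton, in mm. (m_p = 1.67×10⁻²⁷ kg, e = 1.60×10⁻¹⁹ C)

The selector passes v = E/B = 7.65×10^4/0.0306 = 2.50×10^6 m/s.
In the deflection region, r = mv/(qB₂) = (1.67×10^-27)(2.50×10^6) / [(1×1.60×10^-19)(0.387)] = 0.0674 m.

r ≈ 67.4 mm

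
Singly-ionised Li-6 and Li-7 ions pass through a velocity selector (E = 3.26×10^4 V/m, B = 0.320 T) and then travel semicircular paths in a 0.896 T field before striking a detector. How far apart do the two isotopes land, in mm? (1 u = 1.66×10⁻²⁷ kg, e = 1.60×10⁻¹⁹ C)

Δd ≈ 2.36 mm

Both emerge at v = E/B₁ = 1.02×10^5 m/s.
r = mv/(qB₂), so r₁ = 7.08×10^-3 m and r₂ = 8.26×10^-3 m, giving Δr = 1.18×10^-3 m.
After a semicircle each ion lands a diameter 2r from the entry slit, so the separation is 2Δr = 2.36×10^-3 m.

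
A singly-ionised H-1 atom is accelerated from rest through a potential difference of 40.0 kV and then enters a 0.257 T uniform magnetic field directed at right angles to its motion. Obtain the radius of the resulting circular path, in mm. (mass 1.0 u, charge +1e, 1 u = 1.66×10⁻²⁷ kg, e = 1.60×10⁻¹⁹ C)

r ≈ 112 mm

The kinetic energy gained is K = qV = (1×1.60×10^-19)(4.00×10^4) = 6.40×10^-15 J.
v = √(2K/m) = 2.78×10^6 m/s.
r = mv/(qB) = (1.66×10^-27)(2.78×10^6) / [(1×1.60×10^-19)(0.257)] = 0.112 m.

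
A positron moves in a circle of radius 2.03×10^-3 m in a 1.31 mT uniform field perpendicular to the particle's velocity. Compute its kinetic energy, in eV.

v = qBr/m = (1×1.60×10^-19)(1.31×10^-3)(2.03×10^-3) / (9.11×10^-31) = 4.67×10^5 m/s.
K = ½mv² = 0.5·(9.11×10^-31)·(4.67×10^5)² = 9.94×10^-20 J = 0.621 eV.

K ≈ 0.621 eV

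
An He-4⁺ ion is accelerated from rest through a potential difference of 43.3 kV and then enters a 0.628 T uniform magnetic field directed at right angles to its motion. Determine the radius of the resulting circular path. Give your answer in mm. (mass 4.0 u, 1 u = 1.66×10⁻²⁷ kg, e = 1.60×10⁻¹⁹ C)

The kinetic energy gained is K = qV = (1×1.60×10^-19)(4.33×10^4) = 6.93×10^-15 J.
v = √(2K/m) = 1.44×10^6 m/s.
r = mv/(qB) = (6.64×10^-27)(1.44×10^6) / [(1×1.60×10^-19)(0.628)] = 0.0955 m.

r ≈ 95.5 mm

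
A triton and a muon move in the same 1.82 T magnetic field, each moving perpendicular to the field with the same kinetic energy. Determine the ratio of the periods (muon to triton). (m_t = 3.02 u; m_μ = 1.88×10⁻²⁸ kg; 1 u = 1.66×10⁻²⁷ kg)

ratio ≈ 0.0375

T = 2πm/(qB) is independent of speed, so T₂/T₁ = (m₂/q₂)/(m₁/q₁).
T_{muon}/T_{triton} = (1.88×10^-28/1e) / (5.01×10^-27/1e) = 0.0375.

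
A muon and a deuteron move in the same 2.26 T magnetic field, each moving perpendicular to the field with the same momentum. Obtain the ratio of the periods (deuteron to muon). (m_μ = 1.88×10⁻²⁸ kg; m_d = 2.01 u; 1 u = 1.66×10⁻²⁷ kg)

ratio ≈ 17.7

T = 2πm/(qB) is independent of speed, so T₂/T₁ = (m₂/q₂)/(m₁/q₁).
T_{deuteron}/T_{muon} = (3.34×10^-27/1e) / (1.88×10^-28/1e) = 17.7.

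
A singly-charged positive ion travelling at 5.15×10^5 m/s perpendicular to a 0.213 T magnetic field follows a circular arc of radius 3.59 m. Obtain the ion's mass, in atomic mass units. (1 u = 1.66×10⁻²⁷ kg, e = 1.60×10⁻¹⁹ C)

qvB = mv²/r ⇒ m = qBr/v.
m = (1×1.60×10^-19)(0.213)(3.59) / (5.15×10^5) = 2.38×10^-25 kg = 143 u.

m ≈ 143 u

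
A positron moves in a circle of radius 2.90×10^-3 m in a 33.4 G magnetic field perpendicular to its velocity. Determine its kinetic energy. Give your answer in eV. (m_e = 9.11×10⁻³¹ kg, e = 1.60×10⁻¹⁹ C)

K ≈ 8.24 eV

v = qBr/m = (1×1.60×10^-19)(3.34×10^-3)(2.90×10^-3) / (9.11×10^-31) = 1.70×10^6 m/s.
K = ½mv² = 0.5·(9.11×10^-31)·(1.70×10^6)² = 1.32×10^-18 J = 8.24 eV.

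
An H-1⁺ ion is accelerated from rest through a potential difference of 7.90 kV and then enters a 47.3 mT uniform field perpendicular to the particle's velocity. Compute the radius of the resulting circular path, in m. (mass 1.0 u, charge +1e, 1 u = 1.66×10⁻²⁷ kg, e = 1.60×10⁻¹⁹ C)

r ≈ 0.271 m

The kinetic energy gained is K = qV = (1×1.60×10^-19)(7900) = 1.26×10^-15 J.
v = √(2K/m) = 1.23×10^6 m/s.
r = mv/(qB) = (1.66×10^-27)(1.23×10^6) / [(1×1.60×10^-19)(0.0473)] = 0.271 m.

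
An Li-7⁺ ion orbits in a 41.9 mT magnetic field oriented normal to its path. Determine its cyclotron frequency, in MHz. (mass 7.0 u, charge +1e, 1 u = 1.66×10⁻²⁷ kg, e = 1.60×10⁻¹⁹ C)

f = qB/(2πm) = (1×1.60×10^-19)(0.0419) / [2π(1.16×10^-26)] = 9.18×10^4 Hz.

f ≈ 0.0918 MHz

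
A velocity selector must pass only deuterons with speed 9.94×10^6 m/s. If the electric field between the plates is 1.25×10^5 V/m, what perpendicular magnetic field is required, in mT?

qE = qvB ⇒ B = E/v = (1.25×10^5) / (9.94×10^6) = 0.0126 T.

B ≈ 12.6 mT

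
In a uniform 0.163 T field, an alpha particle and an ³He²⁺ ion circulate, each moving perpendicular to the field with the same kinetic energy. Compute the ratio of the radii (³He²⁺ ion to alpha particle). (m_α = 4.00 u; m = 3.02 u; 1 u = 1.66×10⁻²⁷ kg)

r = √(2mK)/(qB) ⇒ at equal K, r ∝ √m/q.
r_{³He²⁺ ion}/r_{alpha particle} = 0.869.

ratio ≈ 0.869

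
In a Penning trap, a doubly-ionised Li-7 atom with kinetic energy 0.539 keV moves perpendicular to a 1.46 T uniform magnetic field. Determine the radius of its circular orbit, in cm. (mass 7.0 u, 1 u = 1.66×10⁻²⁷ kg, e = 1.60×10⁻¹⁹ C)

r ≈ 0.303 cm

Convert the energy: K = 0.539 keV = 8.62×10^-17 J.
v = √(2K/m) = √(2·8.62×10^-17/1.16×10^-26) = 1.22×10^5 m/s.
r = mv/(qB) = (1.16×10^-26)(1.22×10^5) / [(2×1.60×10^-19)(1.46)] = 3.03×10^-3 m.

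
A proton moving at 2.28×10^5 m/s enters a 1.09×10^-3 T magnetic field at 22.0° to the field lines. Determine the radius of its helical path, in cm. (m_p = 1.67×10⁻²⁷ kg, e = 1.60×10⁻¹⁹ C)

Only the perpendicular component v⊥ = v sin22.0° = 8.54×10^4 m/s is bent by the field.
r = m v⊥ /(qB) = (1.67×10^-27)(8.54×10^4) / [(1×1.60×10^-19)(1.09×10^-3)] = 0.818 m.

r ≈ 81.8 cm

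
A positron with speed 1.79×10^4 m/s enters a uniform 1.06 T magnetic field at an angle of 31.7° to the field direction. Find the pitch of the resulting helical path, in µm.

The velocity component along B is v∥ = v cos31.7° = 1.52×10^4 m/s.
The cyclotron period T = 2πm/(qB) = 3.37×10^-11 s is set by m, q, B alone.
Pitch = v∥·T = (1.52×10^4)(3.37×10^-11) = 5.14×10^-7 m.

pitch ≈ 0.514 µm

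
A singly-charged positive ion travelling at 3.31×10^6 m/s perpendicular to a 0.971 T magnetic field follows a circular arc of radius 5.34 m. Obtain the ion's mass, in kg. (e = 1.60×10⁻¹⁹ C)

qvB = mv²/r ⇒ m = qBr/v.
m = (1×1.60×10^-19)(0.971)(5.34) / (3.31×10^6) = 2.51×10^-25 kg.

m ≈ 2.51×10^-25 kg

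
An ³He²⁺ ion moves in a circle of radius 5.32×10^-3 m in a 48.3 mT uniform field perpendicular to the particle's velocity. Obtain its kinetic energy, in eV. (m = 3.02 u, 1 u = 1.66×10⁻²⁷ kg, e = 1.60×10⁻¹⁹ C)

K ≈ 4.21 eV

v = qBr/m = (2×1.60×10^-19)(0.0483)(5.32×10^-3) / (5.01×10^-27) = 1.64×10^4 m/s.
K = ½mv² = 0.5·(5.01×10^-27)·(1.64×10^4)² = 6.74×10^-19 J = 4.21 eV.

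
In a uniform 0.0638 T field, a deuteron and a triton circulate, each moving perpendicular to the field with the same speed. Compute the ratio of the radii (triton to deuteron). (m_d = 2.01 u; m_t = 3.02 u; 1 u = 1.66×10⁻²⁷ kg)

r = mv/(qB) ⇒ at equal v, r ∝ m/q.
r_{triton}/r_{deuteron} = 1.50.

ratio ≈ 1.50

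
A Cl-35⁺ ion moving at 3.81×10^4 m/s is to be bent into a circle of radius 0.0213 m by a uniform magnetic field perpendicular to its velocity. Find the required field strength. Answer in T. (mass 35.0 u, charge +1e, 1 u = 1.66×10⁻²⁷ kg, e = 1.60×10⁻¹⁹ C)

qvB = mv²/r gives B = mv/(qr).
B = (5.81×10^-26)(3.81×10^4) / [(1×1.60×10^-19)(0.0213)] = 0.650 T.

B ≈ 0.650 T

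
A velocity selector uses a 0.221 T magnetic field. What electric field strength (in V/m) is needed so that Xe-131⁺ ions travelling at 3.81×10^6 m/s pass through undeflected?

qE = qvB ⇒ E = vB = (3.81×10^6)(0.221) = 8.42×10^5 V/m.

E ≈ 8.42×10^5 V/m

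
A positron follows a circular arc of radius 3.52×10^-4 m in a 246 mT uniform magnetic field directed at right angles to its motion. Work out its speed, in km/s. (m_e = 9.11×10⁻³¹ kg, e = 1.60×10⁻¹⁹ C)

From qvB = mv²/r, v = qBr/m.
v = (1×1.60×10^-19)(0.246)(3.52×10^-4) / (9.11×10^-31) = 1.52×10^7 m/s.

v ≈ 15200 km/s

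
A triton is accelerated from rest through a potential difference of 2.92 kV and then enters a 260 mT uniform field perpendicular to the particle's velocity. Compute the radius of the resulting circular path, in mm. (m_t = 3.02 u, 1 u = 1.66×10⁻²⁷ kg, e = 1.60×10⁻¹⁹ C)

r ≈ 52.0 mm

The kinetic energy gained is K = qV = (1×1.60×10^-19)(2920) = 4.67×10^-16 J.
v = √(2K/m) = 4.32×10^5 m/s.
r = mv/(qB) = (5.01×10^-27)(4.32×10^5) / [(1×1.60×10^-19)(0.260)] = 0.0520 m.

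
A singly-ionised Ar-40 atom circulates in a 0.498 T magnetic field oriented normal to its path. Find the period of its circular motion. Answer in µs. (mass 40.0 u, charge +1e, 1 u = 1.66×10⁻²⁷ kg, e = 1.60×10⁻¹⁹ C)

The cyclotron period is independent of speed: T = 2πm/(qB).
T = 2π(6.64×10^-26) / [(1×1.60×10^-19)(0.498)] = 5.24×10^-6 s.

T ≈ 5.24 µs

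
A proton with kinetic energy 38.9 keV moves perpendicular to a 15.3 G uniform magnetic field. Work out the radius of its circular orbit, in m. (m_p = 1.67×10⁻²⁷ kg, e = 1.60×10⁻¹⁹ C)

Convert the energy: K = 38.9 keV = 6.22×10^-15 J.
v = √(2K/m) = √(2·6.22×10^-15/1.67×10^-27) = 2.73×10^6 m/s.
r = mv/(qB) = (1.67×10^-27)(2.73×10^6) / [(1×1.60×10^-19)(1.53×10^-3)] = 18.6 m.

r ≈ 18.6 m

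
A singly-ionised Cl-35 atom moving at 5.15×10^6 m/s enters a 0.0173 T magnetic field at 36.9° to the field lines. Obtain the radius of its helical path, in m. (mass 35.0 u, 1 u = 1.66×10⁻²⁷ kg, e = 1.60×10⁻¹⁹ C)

Only the perpendicular component v⊥ = v sin36.9° = 3.09×10^6 m/s is bent by the field.
r = m v⊥ /(qB) = (5.81×10^-26)(3.09×10^6) / [(1×1.60×10^-19)(0.0173)] = 64.9 m.

r ≈ 64.9 m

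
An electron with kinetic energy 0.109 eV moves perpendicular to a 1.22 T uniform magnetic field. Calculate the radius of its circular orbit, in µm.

r ≈ 0.913 µm

Convert the energy: K = 0.109 eV = 1.74×10^-20 J.
v = √(2K/m) = √(2·1.74×10^-20/9.11×10^-31) = 1.96×10^5 m/s.
r = mv/(qB) = (9.11×10^-31)(1.96×10^5) / [(1×1.60×10^-19)(1.22)] = 9.13×10^-7 m.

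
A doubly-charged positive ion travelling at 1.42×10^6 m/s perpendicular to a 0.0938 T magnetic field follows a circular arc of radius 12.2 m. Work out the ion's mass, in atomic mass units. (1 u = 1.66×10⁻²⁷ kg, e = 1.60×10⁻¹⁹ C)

m ≈ 155 u

qvB = mv²/r ⇒ m = qBr/v.
m = (2×1.60×10^-19)(0.0938)(12.2) / (1.42×10^6) = 2.58×10^-25 kg = 155 u.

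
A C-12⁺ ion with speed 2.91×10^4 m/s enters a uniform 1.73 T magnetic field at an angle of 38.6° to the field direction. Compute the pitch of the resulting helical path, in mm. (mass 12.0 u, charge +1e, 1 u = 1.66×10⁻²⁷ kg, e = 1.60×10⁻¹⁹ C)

pitch ≈ 10.3 mm

The velocity component along B is v∥ = v cos38.6° = 2.27×10^4 m/s.
The cyclotron period T = 2πm/(qB) = 4.52×10^-7 s is set by m, q, B alone.
Pitch = v∥·T = (2.27×10^4)(4.52×10^-7) = 0.0103 m.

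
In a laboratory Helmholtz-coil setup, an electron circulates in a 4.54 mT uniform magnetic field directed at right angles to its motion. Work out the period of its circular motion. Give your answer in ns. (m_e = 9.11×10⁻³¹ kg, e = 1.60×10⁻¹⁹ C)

The cyclotron period is independent of speed: T = 2πm/(qB).
T = 2π(9.11×10^-31) / [(1×1.60×10^-19)(4.54×10^-3)] = 7.88×10^-9 s.

T ≈ 7.88 ns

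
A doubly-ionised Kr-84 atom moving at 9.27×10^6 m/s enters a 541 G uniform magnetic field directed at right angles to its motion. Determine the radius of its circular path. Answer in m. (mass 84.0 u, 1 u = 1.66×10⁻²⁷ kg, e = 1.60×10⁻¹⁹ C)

The magnetic force provides the centripetal force: qvB = mv²/r, so r = mv/(qB).
r = (1.39×10^-25 kg)(9.27×10^6 m/s) / [(2×1.60×10^-19 C)(0.0541 T)] = 74.7 m.

r ≈ 74.7 m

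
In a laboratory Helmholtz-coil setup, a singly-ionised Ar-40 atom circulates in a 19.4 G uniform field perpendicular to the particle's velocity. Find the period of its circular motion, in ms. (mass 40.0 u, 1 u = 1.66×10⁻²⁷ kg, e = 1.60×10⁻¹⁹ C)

The cyclotron period is independent of speed: T = 2πm/(qB).
T = 2π(6.64×10^-26) / [(1×1.60×10^-19)(1.94×10^-3)] = 1.34×10^-3 s.

T ≈ 1.34 ms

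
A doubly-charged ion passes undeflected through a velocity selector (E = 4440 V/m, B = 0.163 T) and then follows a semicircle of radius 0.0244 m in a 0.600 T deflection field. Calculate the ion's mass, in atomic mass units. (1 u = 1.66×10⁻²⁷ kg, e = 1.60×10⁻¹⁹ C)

m ≈ 104 u

v = E/B₁ = 2.72×10^4 m/s.
From r = mv/(qB₂), m = qB₂r/v = (2×1.60×10^-19)(0.600)(0.0244) / (2.72×10^4) = 1.72×10^-25 kg.
In atomic mass units: m = 1.72×10^-25 / 1.66×10^-27 = 104 u.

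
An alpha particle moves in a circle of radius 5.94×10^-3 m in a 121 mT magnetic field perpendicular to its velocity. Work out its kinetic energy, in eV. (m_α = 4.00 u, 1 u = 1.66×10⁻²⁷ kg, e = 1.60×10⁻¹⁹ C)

K ≈ 24.9 eV

v = qBr/m = (2×1.60×10^-19)(0.121)(5.94×10^-3) / (6.64×10^-27) = 3.46×10^4 m/s.
K = ½mv² = 0.5·(6.64×10^-27)·(3.46×10^4)² = 3.98×10^-18 J = 24.9 eV.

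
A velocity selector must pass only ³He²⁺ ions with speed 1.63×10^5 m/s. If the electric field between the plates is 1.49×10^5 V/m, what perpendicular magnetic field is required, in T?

B ≈ 0.914 T

qE = qvB ⇒ B = E/v = (1.49×10^5) / (1.63×10^5) = 0.914 T.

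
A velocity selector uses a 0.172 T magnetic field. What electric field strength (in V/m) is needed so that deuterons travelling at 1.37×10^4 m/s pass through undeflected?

E ≈ 2360 V/m

qE = qvB ⇒ E = vB = (1.37×10^4)(0.172) = 2360 V/m.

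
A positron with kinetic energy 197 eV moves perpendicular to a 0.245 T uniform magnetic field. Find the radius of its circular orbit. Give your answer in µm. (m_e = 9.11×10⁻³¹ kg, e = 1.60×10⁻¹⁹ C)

Convert the energy: K = 197 eV = 3.15×10^-17 J.
v = √(2K/m) = √(2·3.15×10^-17/9.11×10^-31) = 8.32×10^6 m/s.
r = mv/(qB) = (9.11×10^-31)(8.32×10^6) / [(1×1.60×10^-19)(0.245)] = 1.93×10^-4 m.

r ≈ 193 µm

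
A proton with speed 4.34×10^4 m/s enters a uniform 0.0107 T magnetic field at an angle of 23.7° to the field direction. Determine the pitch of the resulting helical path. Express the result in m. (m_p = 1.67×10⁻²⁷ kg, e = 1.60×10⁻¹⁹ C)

pitch ≈ 0.244 m

The velocity component along B is v∥ = v cos23.7° = 3.97×10^4 m/s.
The cyclotron period T = 2πm/(qB) = 6.13×10^-6 s is set by m, q, B alone.
Pitch = v∥·T = (3.97×10^4)(6.13×10^-6) = 0.244 m.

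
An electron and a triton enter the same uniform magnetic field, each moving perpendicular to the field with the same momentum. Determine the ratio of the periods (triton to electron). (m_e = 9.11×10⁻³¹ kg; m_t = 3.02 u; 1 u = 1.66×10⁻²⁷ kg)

ratio ≈ 5500

T = 2πm/(qB) is independent of speed, so T₂/T₁ = (m₂/q₂)/(m₁/q₁).
T_{triton}/T_{electron} = (5.01×10^-27/1e) / (9.11×10^-31/1e) = 5500.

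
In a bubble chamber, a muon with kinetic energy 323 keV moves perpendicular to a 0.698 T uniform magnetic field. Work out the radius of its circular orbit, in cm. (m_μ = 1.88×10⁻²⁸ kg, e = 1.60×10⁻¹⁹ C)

Convert the energy: K = 323 keV = 5.17×10^-14 J.
v = √(2K/m) = √(2·5.17×10^-14/1.88×10^-28) = 2.34×10^7 m/s.
r = mv/(qB) = (1.88×10^-28)(2.34×10^7) / [(1×1.60×10^-19)(0.698)] = 0.0395 m.

r ≈ 3.95 cm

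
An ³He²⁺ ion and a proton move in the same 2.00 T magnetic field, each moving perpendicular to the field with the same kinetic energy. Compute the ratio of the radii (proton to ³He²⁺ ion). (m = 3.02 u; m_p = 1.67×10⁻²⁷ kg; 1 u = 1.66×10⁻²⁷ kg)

r = √(2mK)/(qB) ⇒ at equal K, r ∝ √m/q.
r_{proton}/r_{³He²⁺ ion} = 1.15.

ratio ≈ 1.15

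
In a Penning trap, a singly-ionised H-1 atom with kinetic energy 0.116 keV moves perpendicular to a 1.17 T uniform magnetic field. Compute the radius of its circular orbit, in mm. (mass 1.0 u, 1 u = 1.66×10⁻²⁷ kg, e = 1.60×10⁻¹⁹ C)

r ≈ 1.33 mm

Convert the energy: K = 0.116 keV = 1.86×10^-17 J.
v = √(2K/m) = √(2·1.86×10^-17/1.66×10^-27) = 1.50×10^5 m/s.
r = mv/(qB) = (1.66×10^-27)(1.50×10^5) / [(1×1.60×10^-19)(1.17)] = 1.33×10^-3 m.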